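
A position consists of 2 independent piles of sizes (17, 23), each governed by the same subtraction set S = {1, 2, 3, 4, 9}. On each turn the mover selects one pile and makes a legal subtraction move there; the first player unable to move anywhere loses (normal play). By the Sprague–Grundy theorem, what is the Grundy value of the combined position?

All piles use S = {1, 2, 3, 4, 9}:
n :  0  1  2  3  4  5  6  7  8  9 10 11 12 13 14 15 16 17 18 19 20 21 22 23
G :  0  1  2  3  4  0  1  2  3  4  0  1  2  3  4  0  1  2  3  4  0  1  2  3
Pile A: G(17) = 2.
Pile B: G(23) = 3.
Combined Grundy value = 2 ⊕ 3 = 1.

1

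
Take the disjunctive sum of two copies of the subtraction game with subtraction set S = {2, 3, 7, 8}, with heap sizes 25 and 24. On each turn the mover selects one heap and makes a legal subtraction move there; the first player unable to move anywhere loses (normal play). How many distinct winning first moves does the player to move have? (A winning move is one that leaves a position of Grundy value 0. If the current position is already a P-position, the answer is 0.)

All heaps use S = {2, 3, 7, 8}:
n :  0  1  2  3  4  5  6  7  8  9 10 11 12 13 14 15 16 17 18 19 20 21 22 23 24 25
G :  0  0  1  1  2  0  0  1  1  2  0  0  1  1  2  0  0  1  1  2  0  0  1  1  2  0
Heap A: G(25) = 0.
Heap B: G(24) = 2.
Combined Grundy value = 0 ⊕ 2 = 2.
A winning move leaves total XOR = 0, i.e. changes one component's Grundy value g to g ⊕ X where X is the current total.
Heap A: need g' = 0⊕2 = 2. Options: 25−2→G=1, 25−3→G=1, 25−7→G=1, 25−8→G=1. Hits: 0.
Heap B: need g' = 2⊕2 = 0. Options: 24−2→G=1, 24−3→G=0, 24−7→G=1, 24−8→G=0. Hits: 2.

2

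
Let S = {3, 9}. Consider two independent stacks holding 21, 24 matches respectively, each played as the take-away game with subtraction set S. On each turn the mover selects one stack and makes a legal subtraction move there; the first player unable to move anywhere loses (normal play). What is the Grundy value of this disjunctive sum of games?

1

All stacks use S = {3, 9}:
G(0) = 0
G(1) = mex{} = 0
G(2) = mex{} = 0
G(3) = mex{0} = 1
G(4) = mex{0} = 1
G(5) = mex{0} = 1
G(6) = mex{1} = 0
G(7) = mex{1} = 0
G(8) = mex{1} = 0
G(9) = mex{0,0} = 1
G(10) = mex{0,0} = 1
G(11) = mex{0,0} = 1
G(12) = mex{1,1} = 0
G(13) = mex{1,1} = 0
G(14) = mex{1,1} = 0
G(15) = mex{0,0} = 1
G(16) = mex{0,0} = 1
G(17) = mex{0,0} = 1
G(18) = mex{1,1} = 0
G(19) = mex{1,1} = 0
G(20) = mex{1,1} = 0
G(21) = mex{0,0} = 1
G(22) = mex{0,0} = 1
G(23) = mex{0,0} = 1
G(24) = mex{1,1} = 0
Stack A: G(21) = 1.
Stack B: G(24) = 0.
Combined Grundy value = 1 ⊕ 0 = 1.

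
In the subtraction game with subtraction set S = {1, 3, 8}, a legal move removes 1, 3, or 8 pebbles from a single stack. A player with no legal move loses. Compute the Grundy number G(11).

G(0) = 0
G(1) = mex{0} = 1
G(2) = mex{1} = 0
G(3) = mex{0,0} = 1
G(4) = mex{1,1} = 0
G(5) = mex{0,0} = 1
G(6) = mex{1,1} = 0
G(7) = mex{0,0} = 1
G(8) = mex{1,1,0} = 2
G(9) = mex{2,0,1} = 3
G(10) = mex{3,1,0} = 2
G(11) = mex{2,2,1} = 0

0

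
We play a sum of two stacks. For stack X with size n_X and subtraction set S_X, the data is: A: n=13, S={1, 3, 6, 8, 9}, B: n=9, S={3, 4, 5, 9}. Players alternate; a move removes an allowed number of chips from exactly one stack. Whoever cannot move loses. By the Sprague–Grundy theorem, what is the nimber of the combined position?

6

Stack A, S = {1, 3, 6, 8, 9}:
G(0) = 0
G(1) = mex{0} = 1
G(2) = mex{1} = 0
G(3) = mex{0,0} = 1
G(4) = mex{1,1} = 0
G(5) = mex{0,0} = 1
G(6) = mex{1,1,0} = 2
G(7) = mex{2,0,1} = 3
G(8) = mex{3,1,0,0} = 2
G(9) = mex{2,2,1,1,0} = 3
G(10) = mex{3,3,0,0,1} = 2
G(11) = mex{2,2,1,1,0} = 3
G(12) = mex{3,3,2,0,1} = 4
G(13) = mex{4,2,3,1,0} = 5
G_A(13) = 5.
Stack B, S = {3, 4, 5, 9}:
n : 0 1 2 3 4 5 6 7 8 9
G : 0 0 0 1 1 1 2 2 0 3
G_B(9) = 3.
Combined Grundy value = 5 ⊕ 3 = 6.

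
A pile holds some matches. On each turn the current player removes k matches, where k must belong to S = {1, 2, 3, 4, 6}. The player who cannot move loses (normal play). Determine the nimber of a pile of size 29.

4

G(0) = 0
G(1) = mex{0} = 1
G(2) = mex{1,0} = 2
G(3) = mex{2,1,0} = 3
G(4) = mex{3,2,1,0} = 4
G(5) = mex{4,3,2,1} = 0
G(6) = mex{0,4,3,2,0} = 1
G(7) = mex{1,0,4,3,1} = 2
G(8) = mex{2,1,0,4,2} = 3
G(9) = mex{3,2,1,0,3} = 4
G(10) = mex{4,3,2,1,4} = 0
G(11) = mex{0,4,3,2,0} = 1
G(12) = mex{1,0,4,3,1} = 2
G(13) = mex{2,1,0,4,2} = 3
G(14) = mex{3,2,1,0,3} = 4
G(15) = mex{4,3,2,1,4} = 0
G(16) = mex{0,4,3,2,0} = 1
G(17) = mex{1,0,4,3,1} = 2
G(18) = mex{2,1,0,4,2} = 3
G(19) = mex{3,2,1,0,3} = 4
G(20) = mex{4,3,2,1,4} = 0
G(21) = mex{0,4,3,2,0} = 1
G(22) = mex{1,0,4,3,1} = 2
G(23) = mex{2,1,0,4,2} = 3
G(24) = mex{3,2,1,0,3} = 4
G(25) = mex{4,3,2,1,4} = 0
G(26) = mex{0,4,3,2,0} = 1
G(27) = mex{1,0,4,3,1} = 2
G(28) = mex{2,1,0,4,2} = 3
G(29) = mex{3,2,1,0,3} = 4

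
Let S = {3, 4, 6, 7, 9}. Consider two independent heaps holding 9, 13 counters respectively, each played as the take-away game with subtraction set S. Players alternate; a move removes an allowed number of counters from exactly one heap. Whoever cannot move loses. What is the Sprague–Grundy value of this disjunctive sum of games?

All heaps use S = {3, 4, 6, 7, 9}:
n :  0  1  2  3  4  5  6  7  8  9 10 11 12 13
G :  0  0  0  1  1  1  2  2  2  3  3  3  0  0
Heap A: G(9) = 3.
Heap B: G(13) = 0.
Combined Grundy value = 3 ⊕ 0 = 3.

3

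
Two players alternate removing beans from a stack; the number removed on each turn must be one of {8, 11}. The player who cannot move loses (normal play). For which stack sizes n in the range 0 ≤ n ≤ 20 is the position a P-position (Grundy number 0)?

0, 1, 2, 3, 4, 5, 6, 7, 19, 20

n :  0  1  2  3  4  5  6  7  8  9 10 11 12 13 14 15 16 17 18 19 20
G :  0  0  0  0  0  0  0  0  1  1  1  1  1  1  1  1  2  2  2  0  0
P-positions are exactly the n with G(n) = 0.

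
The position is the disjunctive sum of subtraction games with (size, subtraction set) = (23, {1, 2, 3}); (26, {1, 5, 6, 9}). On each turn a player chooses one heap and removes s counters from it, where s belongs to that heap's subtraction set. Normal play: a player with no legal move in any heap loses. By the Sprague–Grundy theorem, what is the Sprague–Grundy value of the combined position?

3

Heap A, S = {1, 2, 3}:
n :  0  1  2  3  4  5  6  7  8  9 10 11 12 13 14 15 16 17 18 19 20 21 22 23
G :  0  1  2  3  0  1  2  3  0  1  2  3  0  1  2  3  0  1  2  3  0  1  2  3
G_A(23) = 3.
Heap B, S = {1, 5, 6, 9}:
G(0) = 0
G(1) = mex{0} = 1
G(2) = mex{1} = 0
G(3) = mex{0} = 1
G(4) = mex{1} = 0
G(5) = mex{0,0} = 1
G(6) = mex{1,1,0} = 2
G(7) = mex{2,0,1} = 3
G(8) = mex{3,1,0} = 2
G(9) = mex{2,0,1,0} = 3
G(10) = mex{3,1,0,1} = 2
G(11) = mex{2,2,1,0} = 3
G(12) = mex{3,3,2,1} = 0
G(13) = mex{0,2,3,0} = 1
G(14) = mex{1,3,2,1} = 0
G(15) = mex{0,2,3,2} = 1
G(16) = mex{1,3,2,3} = 0
G(17) = mex{0,0,3,2} = 1
G(18) = mex{1,1,0,3} = 2
G(19) = mex{2,0,1,2} = 3
G(20) = mex{3,1,0,3} = 2
G(21) = mex{2,0,1,0} = 3
G(22) = mex{3,1,0,1} = 2
G(23) = mex{2,2,1,0} = 3
G(24) = mex{3,3,2,1} = 0
G(25) = mex{0,2,3,0} = 1
G(26) = mex{1,3,2,1} = 0
G_B(26) = 0.
Combined Grundy value = 3 ⊕ 0 = 3.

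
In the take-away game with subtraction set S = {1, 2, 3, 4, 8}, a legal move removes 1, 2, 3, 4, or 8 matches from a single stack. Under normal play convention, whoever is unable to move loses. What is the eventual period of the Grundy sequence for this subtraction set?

5

G(0) = 0
G(1) = mex{0} = 1
G(2) = mex{1,0} = 2
G(3) = mex{2,1,0} = 3
G(4) = mex{3,2,1,0} = 4
G(5) = mex{4,3,2,1} = 0
G(6) = mex{0,4,3,2} = 1
G(7) = mex{1,0,4,3} = 2
G(8) = mex{2,1,0,4,0} = 3
G(9) = mex{3,2,1,0,1} = 4
G(10) = mex{4,3,2,1,2} = 0
G(11) = mex{0,4,3,2,3} = 1
G(12) = mex{1,0,4,3,4} = 2
G(13) = mex{2,1,0,4,0} = 3
G(14) = mex{3,2,1,0,1} = 4
G(n+5) = G(n) holds for n = 0,…,7 (a full window of length max(S) = 8), so the sequence is purely periodic with period 5.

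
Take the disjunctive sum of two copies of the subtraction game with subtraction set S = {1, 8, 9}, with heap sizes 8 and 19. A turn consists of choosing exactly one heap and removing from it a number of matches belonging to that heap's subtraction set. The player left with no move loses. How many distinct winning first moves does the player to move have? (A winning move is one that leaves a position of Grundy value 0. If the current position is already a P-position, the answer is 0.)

2

All heaps use S = {1, 8, 9}:
n :  0  1  2  3  4  5  6  7  8  9 10 11 12 13 14 15 16 17 18 19
G :  0  1  0  1  0  1  0  1  2  3  2  3  2  3  2  3  0  1  0  1
Heap A: G(8) = 2.
Heap B: G(19) = 1.
Combined Grundy value = 2 ⊕ 1 = 3.
A winning move leaves total XOR = 0, i.e. changes one component's Grundy value g to g ⊕ X where X is the current total.
Heap A: need g' = 2⊕3 = 1. Options: 8−1→G=1, 8−8→G=0. Hits: 1.
Heap B: need g' = 1⊕3 = 2. Options: 19−1→G=0, 19−8→G=3, 19−9→G=2. Hits: 1.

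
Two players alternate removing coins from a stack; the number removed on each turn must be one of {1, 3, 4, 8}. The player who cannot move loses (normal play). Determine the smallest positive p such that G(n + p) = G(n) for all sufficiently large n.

n :  0  1  2  3  4  5  6  7  8  9 10 11 12 13 14 15 16
G :  0  1  0  1  2  3  2  0  1  0  1  2  3  2  0  1  0
G(n+7) = G(n) holds for n = 0,…,7 (a full window of length max(S) = 8), so the sequence is purely periodic with period 7.

7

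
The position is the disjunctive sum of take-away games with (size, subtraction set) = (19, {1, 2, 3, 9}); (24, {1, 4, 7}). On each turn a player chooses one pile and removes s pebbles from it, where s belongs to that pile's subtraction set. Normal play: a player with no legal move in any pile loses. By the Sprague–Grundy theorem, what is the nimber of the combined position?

3

Pile A, S = {1, 2, 3, 9}:
G(0) = 0
G(1) = mex{0} = 1
G(2) = mex{1,0} = 2
G(3) = mex{2,1,0} = 3
G(4) = mex{3,2,1} = 0
G(5) = mex{0,3,2} = 1
G(6) = mex{1,0,3} = 2
G(7) = mex{2,1,0} = 3
G(8) = mex{3,2,1} = 0
G(9) = mex{0,3,2,0} = 1
G(10) = mex{1,0,3,1} = 2
G(11) = mex{2,1,0,2} = 3
G(12) = mex{3,2,1,3} = 0
G(13) = mex{0,3,2,0} = 1
G(14) = mex{1,0,3,1} = 2
G(15) = mex{2,1,0,2} = 3
G(16) = mex{3,2,1,3} = 0
G(17) = mex{0,3,2,0} = 1
G(18) = mex{1,0,3,1} = 2
G(19) = mex{2,1,0,2} = 3
G_A(19) = 3.
Pile B, S = {1, 4, 7}:
G(0) = 0
G(1) = mex{0} = 1
G(2) = mex{1} = 0
G(3) = mex{0} = 1
G(4) = mex{1,0} = 2
G(5) = mex{2,1} = 0
G(6) = mex{0,0} = 1
G(7) = mex{1,1,0} = 2
G(8) = mex{2,2,1} = 0
G(9) = mex{0,0,0} = 1
G(10) = mex{1,1,1} = 0
G(11) = mex{0,2,2} = 1
G(12) = mex{1,0,0} = 2
G(13) = mex{2,1,1} = 0
G(14) = mex{0,0,2} = 1
G(15) = mex{1,1,0} = 2
G(16) = mex{2,2,1} = 0
G(17) = mex{0,0,0} = 1
G(18) = mex{1,1,1} = 0
G(19) = mex{0,2,2} = 1
G(20) = mex{1,0,0} = 2
G(21) = mex{2,1,1} = 0
G(22) = mex{0,0,2} = 1
G(23) = mex{1,1,0} = 2
G(24) = mex{2,2,1} = 0
G_B(24) = 0.
Combined Grundy value = 3 ⊕ 0 = 3.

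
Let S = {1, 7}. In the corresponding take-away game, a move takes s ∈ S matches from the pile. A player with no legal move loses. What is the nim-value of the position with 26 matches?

0

n :  0  1  2  3  4  5  6  7  8  9 10 11 12 13 14 15 16 17 18 19 20 21 22 23 24 25 26
G :  0  1  0  1  0  1  0  1  0  1  0  1  0  1  0  1  0  1  0  1  0  1  0  1  0  1  0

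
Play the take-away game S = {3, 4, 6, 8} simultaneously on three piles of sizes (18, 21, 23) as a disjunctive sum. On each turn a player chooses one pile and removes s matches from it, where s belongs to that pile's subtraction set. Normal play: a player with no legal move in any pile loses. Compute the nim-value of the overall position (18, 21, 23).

1

All piles use S = {3, 4, 6, 8}:
G(0) = 0
G(1) = mex{} = 0
G(2) = mex{} = 0
G(3) = mex{0} = 1
G(4) = mex{0,0} = 1
G(5) = mex{0,0} = 1
G(6) = mex{1,0,0} = 2
G(7) = mex{1,1,0} = 2
G(8) = mex{1,1,0,0} = 2
G(9) = mex{2,1,1,0} = 3
G(10) = mex{2,2,1,0} = 3
G(11) = mex{2,2,1,1} = 0
G(12) = mex{3,2,2,1} = 0
G(13) = mex{3,3,2,1} = 0
G(14) = mex{0,3,2,2} = 1
G(15) = mex{0,0,3,2} = 1
G(16) = mex{0,0,3,2} = 1
G(17) = mex{1,0,0,3} = 2
G(18) = mex{1,1,0,3} = 2
G(19) = mex{1,1,0,0} = 2
G(20) = mex{2,1,1,0} = 3
G(21) = mex{2,2,1,0} = 3
G(22) = mex{2,2,1,1} = 0
G(23) = mex{3,2,2,1} = 0
Pile A: G(18) = 2.
Pile B: G(21) = 3.
Pile C: G(23) = 0.
Combined Grundy value = 2 ⊕ 3 ⊕ 0 = 1.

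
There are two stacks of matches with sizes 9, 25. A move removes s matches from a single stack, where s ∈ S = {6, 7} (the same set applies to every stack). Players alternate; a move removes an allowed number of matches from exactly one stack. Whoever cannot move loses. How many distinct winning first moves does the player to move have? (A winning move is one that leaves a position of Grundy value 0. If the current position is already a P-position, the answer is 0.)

1

All stacks use S = {6, 7}:
n :  0  1  2  3  4  5  6  7  8  9 10 11 12 13 14 15 16 17 18 19 20 21 22 23 24 25
G :  0  0  0  0  0  0  1  1  1  1  1  1  2  0  0  0  0  0  0  1  1  1  1  1  1  2
Stack A: G(9) = 1.
Stack B: G(25) = 2.
Combined Grundy value = 1 ⊕ 2 = 3.
A winning move leaves total XOR = 0, i.e. changes one component's Grundy value g to g ⊕ X where X is the current total.
Stack A: need g' = 1⊕3 = 2. Options: 9−6→G=0, 9−7→G=0. Hits: 0.
Stack B: need g' = 2⊕3 = 1. Options: 25−6→G=1, 25−7→G=0. Hits: 1.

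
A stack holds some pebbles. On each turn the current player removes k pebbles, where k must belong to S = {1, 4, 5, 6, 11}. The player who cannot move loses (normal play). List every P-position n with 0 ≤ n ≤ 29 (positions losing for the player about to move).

0, 2, 9, 12, 19, 21, 28

n :  0  1  2  3  4  5  6  7  8  9 10 11 12 13 14 15 16 17 18 19 20 21 22 23 24 25 26 27 28 29
G :  0  1  0  1  2  3  2  3  4  0  1  4  0  1  2  3  2  3  4  0  1  0  1  2  3  4  2  3  0  1
P-positions are exactly the n with G(n) = 0.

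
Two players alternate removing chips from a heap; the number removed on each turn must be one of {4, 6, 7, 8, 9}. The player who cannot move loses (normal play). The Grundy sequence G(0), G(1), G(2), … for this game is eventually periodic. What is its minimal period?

13

G(0) = 0
G(1) = mex{} = 0
G(2) = mex{} = 0
G(3) = mex{} = 0
G(4) = mex{0} = 1
G(5) = mex{0} = 1
G(6) = mex{0,0} = 1
G(7) = mex{0,0,0} = 1
G(8) = mex{1,0,0,0} = 2
G(9) = mex{1,0,0,0,0} = 2
G(10) = mex{1,1,0,0,0} = 2
G(11) = mex{1,1,1,0,0} = 2
G(12) = mex{2,1,1,1,0} = 3
G(13) = mex{2,1,1,1,1} = 0
G(14) = mex{2,2,1,1,1} = 0
G(15) = mex{2,2,2,1,1} = 0
G(16) = mex{3,2,2,2,1} = 0
G(17) = mex{0,2,2,2,2} = 1
G(18) = mex{0,3,2,2,2} = 1
G(19) = mex{0,0,3,2,2} = 1
G(20) = mex{0,0,0,3,2} = 1
G(21) = mex{1,0,0,0,3} = 2
G(22) = mex{1,0,0,0,0} = 2
G(23) = mex{1,1,0,0,0} = 2
G(24) = mex{1,1,1,0,0} = 2
G(25) = mex{2,1,1,1,0} = 3
G(26) = mex{2,1,1,1,1} = 0
G(27) = mex{2,2,1,1,1} = 0
G(n+13) = G(n) holds for n = 0,…,8 (a full window of length max(S) = 9), so the sequence is purely periodic with period 13.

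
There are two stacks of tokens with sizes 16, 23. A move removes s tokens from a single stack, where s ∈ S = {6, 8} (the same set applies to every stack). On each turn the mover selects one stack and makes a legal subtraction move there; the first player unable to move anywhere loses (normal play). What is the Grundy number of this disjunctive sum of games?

1

All stacks use S = {6, 8}:
G(0) = 0
G(1) = mex{} = 0
G(2) = mex{} = 0
G(3) = mex{} = 0
G(4) = mex{} = 0
G(5) = mex{} = 0
G(6) = mex{0} = 1
G(7) = mex{0} = 1
G(8) = mex{0,0} = 1
G(9) = mex{0,0} = 1
G(10) = mex{0,0} = 1
G(11) = mex{0,0} = 1
G(12) = mex{1,0} = 2
G(13) = mex{1,0} = 2
G(14) = mex{1,1} = 0
G(15) = mex{1,1} = 0
G(16) = mex{1,1} = 0
G(17) = mex{1,1} = 0
G(18) = mex{2,1} = 0
G(19) = mex{2,1} = 0
G(20) = mex{0,2} = 1
G(21) = mex{0,2} = 1
G(22) = mex{0,0} = 1
G(23) = mex{0,0} = 1
Stack A: G(16) = 0.
Stack B: G(23) = 1.
Combined Grundy value = 0 ⊕ 1 = 1.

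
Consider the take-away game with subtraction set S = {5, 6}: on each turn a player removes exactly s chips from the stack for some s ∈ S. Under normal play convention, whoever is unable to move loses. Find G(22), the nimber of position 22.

0

n :  0  1  2  3  4  5  6  7  8  9 10 11 12 13 14 15 16 17 18 19 20 21 22
G :  0  0  0  0  0  1  1  1  1  1  2  0  0  0  0  0  1  1  1  1  1  2  0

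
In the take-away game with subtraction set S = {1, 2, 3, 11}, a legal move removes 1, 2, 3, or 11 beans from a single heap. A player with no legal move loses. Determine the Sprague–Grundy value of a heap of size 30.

2

n :  0  1  2  3  4  5  6  7  8  9 10 11 12 13 14 15 16 17 18 19 20 21 22 23 24 25 26 27 28 29 30
G :  0  1  2  3  0  1  2  3  0  1  2  3  0  1  2  3  0  1  2  3  0  1  2  3  0  1  2  3  0  1  2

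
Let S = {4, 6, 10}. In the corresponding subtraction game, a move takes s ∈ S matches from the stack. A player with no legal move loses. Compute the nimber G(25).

2

G(0) = 0
G(1) = mex{} = 0
G(2) = mex{} = 0
G(3) = mex{} = 0
G(4) = mex{0} = 1
G(5) = mex{0} = 1
G(6) = mex{0,0} = 1
G(7) = mex{0,0} = 1
G(8) = mex{1,0} = 2
G(9) = mex{1,0} = 2
G(10) = mex{1,1,0} = 2
G(11) = mex{1,1,0} = 2
G(12) = mex{2,1,0} = 3
G(13) = mex{2,1,0} = 3
G(14) = mex{2,2,1} = 0
G(15) = mex{2,2,1} = 0
G(16) = mex{3,2,1} = 0
G(17) = mex{3,2,1} = 0
G(18) = mex{0,3,2} = 1
G(19) = mex{0,3,2} = 1
G(20) = mex{0,0,2} = 1
G(21) = mex{0,0,2} = 1
G(22) = mex{1,0,3} = 2
G(23) = mex{1,0,3} = 2
G(24) = mex{1,1,0} = 2
G(25) = mex{1,1,0} = 2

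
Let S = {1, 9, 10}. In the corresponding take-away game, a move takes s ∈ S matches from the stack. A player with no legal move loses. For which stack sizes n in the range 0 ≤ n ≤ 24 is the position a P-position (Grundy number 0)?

n :  0  1  2  3  4  5  6  7  8  9 10 11 12 13 14 15 16 17 18 19 20 21 22 23 24
G :  0  1  0  1  0  1  0  1  0  1  2  3  2  3  2  3  2  3  2  0  1  0  1  0  1
P-positions are exactly the n with G(n) = 0.

0, 2, 4, 6, 8, 19, 21, 23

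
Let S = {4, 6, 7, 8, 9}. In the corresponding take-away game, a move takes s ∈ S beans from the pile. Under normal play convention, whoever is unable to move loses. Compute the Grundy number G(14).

n :  0  1  2  3  4  5  6  7  8  9 10 11 12 13 14
G :  0  0  0  0  1  1  1  1  2  2  2  2  3  0  0

0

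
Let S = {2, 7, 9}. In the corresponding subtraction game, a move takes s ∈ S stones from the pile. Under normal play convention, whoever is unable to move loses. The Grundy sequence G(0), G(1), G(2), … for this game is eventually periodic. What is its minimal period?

n :  0  1  2  3  4  5  6  7  8  9 10 11 12 13 14 15 16 17 18 19 20 21 22 23 24 25 26 27 28 29 30 31
G :  0  0  1  1  0  0  1  1  2  2  3  3  2  2  3  0  0  1  1  0  0  1  1  2  2  3  3  2  2  3  0  0
G(n+15) = G(n) holds for n = 0,…,8 (a full window of length max(S) = 9), so the sequence is purely periodic with period 15.

15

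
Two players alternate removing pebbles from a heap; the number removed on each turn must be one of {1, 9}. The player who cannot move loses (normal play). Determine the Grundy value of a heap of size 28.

0

G(0) = 0
G(1) = mex{0} = 1
G(2) = mex{1} = 0
G(3) = mex{0} = 1
G(4) = mex{1} = 0
G(5) = mex{0} = 1
G(6) = mex{1} = 0
G(7) = mex{0} = 1
G(8) = mex{1} = 0
G(9) = mex{0,0} = 1
G(10) = mex{1,1} = 0
G(11) = mex{0,0} = 1
G(12) = mex{1,1} = 0
G(13) = mex{0,0} = 1
G(14) = mex{1,1} = 0
G(15) = mex{0,0} = 1
G(16) = mex{1,1} = 0
G(17) = mex{0,0} = 1
G(18) = mex{1,1} = 0
G(19) = mex{0,0} = 1
G(20) = mex{1,1} = 0
G(21) = mex{0,0} = 1
G(22) = mex{1,1} = 0
G(23) = mex{0,0} = 1
G(24) = mex{1,1} = 0
G(25) = mex{0,0} = 1
G(26) = mex{1,1} = 0
G(27) = mex{0,0} = 1
G(28) = mex{1,1} = 0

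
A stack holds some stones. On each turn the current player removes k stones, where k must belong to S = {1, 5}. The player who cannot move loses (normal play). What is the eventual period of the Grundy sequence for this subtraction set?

2

G(0) = 0
G(1) = mex{0} = 1
G(2) = mex{1} = 0
G(3) = mex{0} = 1
G(4) = mex{1} = 0
G(5) = mex{0,0} = 1
G(6) = mex{1,1} = 0
G(7) = mex{0,0} = 1
G(8) = mex{1,1} = 0
G(9) = mex{0,0} = 1
G(10) = mex{1,1} = 0
G(11) = mex{0,0} = 1
G(12) = mex{1,1} = 0
G(13) = mex{0,0} = 1
G(14) = mex{1,1} = 0
G(n+2) = G(n) holds for n = 0,…,4 (a full window of length max(S) = 5), so the sequence is purely periodic with period 2.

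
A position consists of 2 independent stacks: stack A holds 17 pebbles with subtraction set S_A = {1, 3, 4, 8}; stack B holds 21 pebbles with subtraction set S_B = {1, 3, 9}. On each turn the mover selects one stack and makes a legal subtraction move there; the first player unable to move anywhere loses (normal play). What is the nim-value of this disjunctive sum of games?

Stack A, S = {1, 3, 4, 8}:
G(0) = 0
G(1) = mex{0} = 1
G(2) = mex{1} = 0
G(3) = mex{0,0} = 1
G(4) = mex{1,1,0} = 2
G(5) = mex{2,0,1} = 3
G(6) = mex{3,1,0} = 2
G(7) = mex{2,2,1} = 0
G(8) = mex{0,3,2,0} = 1
G(9) = mex{1,2,3,1} = 0
G(10) = mex{0,0,2,0} = 1
G(11) = mex{1,1,0,1} = 2
G(12) = mex{2,0,1,2} = 3
G(13) = mex{3,1,0,3} = 2
G(14) = mex{2,2,1,2} = 0
G(15) = mex{0,3,2,0} = 1
G(16) = mex{1,2,3,1} = 0
G(17) = mex{0,0,2,0} = 1
G_A(17) = 1.
Stack B, S = {1, 3, 9}:
G(0) = 0
G(1) = mex{0} = 1
G(2) = mex{1} = 0
G(3) = mex{0,0} = 1
G(4) = mex{1,1} = 0
G(5) = mex{0,0} = 1
G(6) = mex{1,1} = 0
G(7) = mex{0,0} = 1
G(8) = mex{1,1} = 0
G(9) = mex{0,0,0} = 1
G(10) = mex{1,1,1} = 0
G(11) = mex{0,0,0} = 1
G(12) = mex{1,1,1} = 0
G(13) = mex{0,0,0} = 1
G(14) = mex{1,1,1} = 0
G(15) = mex{0,0,0} = 1
G(16) = mex{1,1,1} = 0
G(17) = mex{0,0,0} = 1
G(18) = mex{1,1,1} = 0
G(19) = mex{0,0,0} = 1
G(20) = mex{1,1,1} = 0
G(21) = mex{0,0,0} = 1
G_B(21) = 1.
Combined Grundy value = 1 ⊕ 1 = 0.

0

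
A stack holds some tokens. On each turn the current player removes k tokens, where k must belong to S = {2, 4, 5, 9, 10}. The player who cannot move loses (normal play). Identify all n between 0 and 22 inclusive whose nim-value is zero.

G(0) = 0
G(1) = mex{} = 0
G(2) = mex{0} = 1
G(3) = mex{0} = 1
G(4) = mex{1,0} = 2
G(5) = mex{1,0,0} = 2
G(6) = mex{2,1,0} = 3
G(7) = mex{2,1,1} = 0
G(8) = mex{3,2,1} = 0
G(9) = mex{0,2,2,0} = 1
G(10) = mex{0,3,2,0,0} = 1
G(11) = mex{1,0,3,1,0} = 2
G(12) = mex{1,0,0,1,1} = 2
G(13) = mex{2,1,0,2,1} = 3
G(14) = mex{2,1,1,2,2} = 0
G(15) = mex{3,2,1,3,2} = 0
G(16) = mex{0,2,2,0,3} = 1
G(17) = mex{0,3,2,0,0} = 1
G(18) = mex{1,0,3,1,0} = 2
G(19) = mex{1,0,0,1,1} = 2
G(20) = mex{2,1,0,2,1} = 3
G(21) = mex{2,1,1,2,2} = 0
G(22) = mex{3,2,1,3,2} = 0
P-positions are exactly the n with G(n) = 0.

0, 1, 7, 8, 14, 15, 21, 22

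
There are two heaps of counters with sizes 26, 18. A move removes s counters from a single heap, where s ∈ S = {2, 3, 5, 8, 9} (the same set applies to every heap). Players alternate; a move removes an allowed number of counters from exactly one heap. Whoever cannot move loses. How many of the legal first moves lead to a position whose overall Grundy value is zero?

All heaps use S = {2, 3, 5, 8, 9}:
G(0) = 0
G(1) = mex{} = 0
G(2) = mex{0} = 1
G(3) = mex{0,0} = 1
G(4) = mex{1,0} = 2
G(5) = mex{1,1,0} = 2
G(6) = mex{2,1,0} = 3
G(7) = mex{2,2,1} = 0
G(8) = mex{3,2,1,0} = 4
G(9) = mex{0,3,2,0,0} = 1
G(10) = mex{4,0,2,1,0} = 3
G(11) = mex{1,4,3,1,1} = 0
G(12) = mex{3,1,0,2,1} = 4
G(13) = mex{0,3,4,2,2} = 1
G(14) = mex{4,0,1,3,2} = 5
G(15) = mex{1,4,3,0,3} = 2
G(16) = mex{5,1,0,4,0} = 2
G(17) = mex{2,5,4,1,4} = 0
G(18) = mex{2,2,1,3,1} = 0
G(19) = mex{0,2,5,0,3} = 1
G(20) = mex{0,0,2,4,0} = 1
G(21) = mex{1,0,2,1,4} = 3
G(22) = mex{1,1,0,5,1} = 2
G(23) = mex{3,1,0,2,5} = 4
G(24) = mex{2,3,1,2,2} = 0
G(25) = mex{4,2,1,0,2} = 3
G(26) = mex{0,4,3,0,0} = 1
Heap A: G(26) = 1.
Heap B: G(18) = 0.
Combined Grundy value = 1 ⊕ 0 = 1.
A winning move leaves total XOR = 0, i.e. changes one component's Grundy value g to g ⊕ X where X is the current total.
Heap A: need g' = 1⊕1 = 0. Options: 26−2→G=0, 26−3→G=4, 26−5→G=3, 26−8→G=0, 26−9→G=0. Hits: 3.
Heap B: need g' = 0⊕1 = 1. Options: 18−2→G=2, 18−3→G=2, 18−5→G=1, 18−8→G=3, 18−9→G=1. Hits: 2.

5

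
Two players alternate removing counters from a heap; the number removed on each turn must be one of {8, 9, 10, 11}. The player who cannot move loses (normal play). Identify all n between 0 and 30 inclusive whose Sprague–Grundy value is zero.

G(0) = 0
G(1) = mex{} = 0
G(2) = mex{} = 0
G(3) = mex{} = 0
G(4) = mex{} = 0
G(5) = mex{} = 0
G(6) = mex{} = 0
G(7) = mex{} = 0
G(8) = mex{0} = 1
G(9) = mex{0,0} = 1
G(10) = mex{0,0,0} = 1
G(11) = mex{0,0,0,0} = 1
G(12) = mex{0,0,0,0} = 1
G(13) = mex{0,0,0,0} = 1
G(14) = mex{0,0,0,0} = 1
G(15) = mex{0,0,0,0} = 1
G(16) = mex{1,0,0,0} = 2
G(17) = mex{1,1,0,0} = 2
G(18) = mex{1,1,1,0} = 2
G(19) = mex{1,1,1,1} = 0
G(20) = mex{1,1,1,1} = 0
G(21) = mex{1,1,1,1} = 0
G(22) = mex{1,1,1,1} = 0
G(23) = mex{1,1,1,1} = 0
G(24) = mex{2,1,1,1} = 0
G(25) = mex{2,2,1,1} = 0
G(26) = mex{2,2,2,1} = 0
G(27) = mex{0,2,2,2} = 1
G(28) = mex{0,0,2,2} = 1
G(29) = mex{0,0,0,2} = 1
G(30) = mex{0,0,0,0} = 1
P-positions are exactly the n with G(n) = 0.

0, 1, 2, 3, 4, 5, 6, 7, 19, 20, 21, 22, 23, 24, 25, 26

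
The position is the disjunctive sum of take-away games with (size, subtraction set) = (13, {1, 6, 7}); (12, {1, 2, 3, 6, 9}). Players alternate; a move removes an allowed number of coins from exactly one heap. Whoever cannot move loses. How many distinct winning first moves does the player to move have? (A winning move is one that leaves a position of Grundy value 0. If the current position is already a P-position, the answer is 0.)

2

Heap A, S = {1, 6, 7}:
n :  0  1  2  3  4  5  6  7  8  9 10 11 12 13
G :  0  1  0  1  0  1  2  3  2  3  2  3  0  1
G_A(13) = 1.
Heap B, S = {1, 2, 3, 6, 9}:
n :  0  1  2  3  4  5  6  7  8  9 10 11 12
G :  0  1  2  3  0  1  2  3  0  1  2  3  0
G_B(12) = 0.
Combined Grundy value = 1 ⊕ 0 = 1.
A winning move leaves total XOR = 0, i.e. changes one component's Grundy value g to g ⊕ X where X is the current total.
Heap A: need g' = 1⊕1 = 0. Options: 13−1→G=0, 13−6→G=3, 13−7→G=2. Hits: 1.
Heap B: need g' = 0⊕1 = 1. Options: 12−1→G=3, 12−2→G=2, 12−3→G=1, 12−6→G=2, 12−9→G=3. Hits: 1.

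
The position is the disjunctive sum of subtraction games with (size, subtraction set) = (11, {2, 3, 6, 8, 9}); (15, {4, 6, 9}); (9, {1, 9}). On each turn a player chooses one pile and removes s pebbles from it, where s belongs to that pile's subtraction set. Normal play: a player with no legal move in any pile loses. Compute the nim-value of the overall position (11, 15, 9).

2

Pile A, S = {2, 3, 6, 8, 9}:
n :  0  1  2  3  4  5  6  7  8  9 10 11
G :  0  0  1  1  2  0  3  1  2  2  3  3
G_A(11) = 3.
Pile B, S = {4, 6, 9}:
n :  0  1  2  3  4  5  6  7  8  9 10 11 12 13 14 15
G :  0  0  0  0  1  1  1  1  2  2  2  2  3  0  0  0
G_B(15) = 0.
Pile C, S = {1, 9}:
n : 0 1 2 3 4 5 6 7 8 9
G : 0 1 0 1 0 1 0 1 0 1
G_C(9) = 1.
Combined Grundy value = 3 ⊕ 0 ⊕ 1 = 2.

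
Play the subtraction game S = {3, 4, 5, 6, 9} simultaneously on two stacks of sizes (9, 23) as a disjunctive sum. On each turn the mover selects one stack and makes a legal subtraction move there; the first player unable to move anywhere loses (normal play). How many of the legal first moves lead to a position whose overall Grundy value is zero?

All stacks use S = {3, 4, 5, 6, 9}:
n :  0  1  2  3  4  5  6  7  8  9 10 11 12 13 14 15 16 17 18 19 20 21 22 23
G :  0  0  0  1  1  1  2  2  2  3  3  3  0  0  0  1  1  1  2  2  2  3  3  3
Stack A: G(9) = 3.
Stack B: G(23) = 3.
Combined Grundy value = 3 ⊕ 3 = 0.
A winning move leaves total XOR = 0, i.e. changes one component's Grundy value g to g ⊕ X where X is the current total.
Stack A: target g' = 3⊕0 = 3, but every legal move changes the Grundy value (mex property), so 0 moves.
Stack B: target g' = 3⊕0 = 3, but every legal move changes the Grundy value (mex property), so 0 moves.

0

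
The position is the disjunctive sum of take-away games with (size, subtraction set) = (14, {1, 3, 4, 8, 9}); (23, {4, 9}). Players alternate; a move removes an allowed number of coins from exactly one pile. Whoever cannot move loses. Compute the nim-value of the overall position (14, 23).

2

Pile A, S = {1, 3, 4, 8, 9}:
G(0) = 0
G(1) = mex{0} = 1
G(2) = mex{1} = 0
G(3) = mex{0,0} = 1
G(4) = mex{1,1,0} = 2
G(5) = mex{2,0,1} = 3
G(6) = mex{3,1,0} = 2
G(7) = mex{2,2,1} = 0
G(8) = mex{0,3,2,0} = 1
G(9) = mex{1,2,3,1,0} = 4
G(10) = mex{4,0,2,0,1} = 3
G(11) = mex{3,1,0,1,0} = 2
G(12) = mex{2,4,1,2,1} = 0
G(13) = mex{0,3,4,3,2} = 1
G(14) = mex{1,2,3,2,3} = 0
G_A(14) = 0.
Pile B, S = {4, 9}:
G(0) = 0
G(1) = mex{} = 0
G(2) = mex{} = 0
G(3) = mex{} = 0
G(4) = mex{0} = 1
G(5) = mex{0} = 1
G(6) = mex{0} = 1
G(7) = mex{0} = 1
G(8) = mex{1} = 0
G(9) = mex{1,0} = 2
G(10) = mex{1,0} = 2
G(11) = mex{1,0} = 2
G(12) = mex{0,0} = 1
G(13) = mex{2,1} = 0
G(14) = mex{2,1} = 0
G(15) = mex{2,1} = 0
G(16) = mex{1,1} = 0
G(17) = mex{0,0} = 1
G(18) = mex{0,2} = 1
G(19) = mex{0,2} = 1
G(20) = mex{0,2} = 1
G(21) = mex{1,1} = 0
G(22) = mex{1,0} = 2
G(23) = mex{1,0} = 2
G_B(23) = 2.
Combined Grundy value = 0 ⊕ 2 = 2.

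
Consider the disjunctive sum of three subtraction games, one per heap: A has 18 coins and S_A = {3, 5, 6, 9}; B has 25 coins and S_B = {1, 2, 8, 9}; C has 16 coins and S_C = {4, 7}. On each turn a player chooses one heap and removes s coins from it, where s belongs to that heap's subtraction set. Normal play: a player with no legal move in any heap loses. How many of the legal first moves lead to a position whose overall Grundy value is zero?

2

Heap A, S = {3, 5, 6, 9}:
n :  0  1  2  3  4  5  6  7  8  9 10 11 12 13 14 15 16 17 18
G :  0  0  0  1  1  1  2  2  2  3  3  3  0  0  0  1  1  1  2
G_A(18) = 2.
Heap B, S = {1, 2, 8, 9}:
n :  0  1  2  3  4  5  6  7  8  9 10 11 12 13 14 15 16 17 18 19 20 21 22 23 24 25
G :  0  1  2  0  1  2  0  1  2  3  0  1  2  0  1  2  0  1  2  3  0  1  2  0  1  2
G_B(25) = 2.
Heap C, S = {4, 7}:
G(0) = 0
G(1) = mex{} = 0
G(2) = mex{} = 0
G(3) = mex{} = 0
G(4) = mex{0} = 1
G(5) = mex{0} = 1
G(6) = mex{0} = 1
G(7) = mex{0,0} = 1
G(8) = mex{1,0} = 2
G(9) = mex{1,0} = 2
G(10) = mex{1,0} = 2
G(11) = mex{1,1} = 0
G(12) = mex{2,1} = 0
G(13) = mex{2,1} = 0
G(14) = mex{2,1} = 0
G(15) = mex{0,2} = 1
G(16) = mex{0,2} = 1
G_C(16) = 1.
Combined Grundy value = 2 ⊕ 2 ⊕ 1 = 1.
A winning move leaves total XOR = 0, i.e. changes one component's Grundy value g to g ⊕ X where X is the current total.
Heap A: need g' = 2⊕1 = 3. Options: 18−3→G=1, 18−5→G=0, 18−6→G=0, 18−9→G=3. Hits: 1.
Heap B: need g' = 2⊕1 = 3. Options: 25−1→G=1, 25−2→G=0, 25−8→G=1, 25−9→G=0. Hits: 0.
Heap C: need g' = 1⊕1 = 0. Options: 16−4→G=0, 16−7→G=2. Hits: 1.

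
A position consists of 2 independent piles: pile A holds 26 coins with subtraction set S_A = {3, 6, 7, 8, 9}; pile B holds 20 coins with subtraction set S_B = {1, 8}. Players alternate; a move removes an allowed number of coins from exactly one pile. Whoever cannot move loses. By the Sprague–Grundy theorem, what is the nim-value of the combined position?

0

Pile A, S = {3, 6, 7, 8, 9}:
n :  0  1  2  3  4  5  6  7  8  9 10 11 12 13 14 15 16 17 18 19 20 21 22 23 24 25 26
G :  0  0  0  1  1  1  2  2  2  3  3  3  0  0  0  1  1  1  2  2  2  3  3  3  0  0  0
G_A(26) = 0.
Pile B, S = {1, 8}:
G(0) = 0
G(1) = mex{0} = 1
G(2) = mex{1} = 0
G(3) = mex{0} = 1
G(4) = mex{1} = 0
G(5) = mex{0} = 1
G(6) = mex{1} = 0
G(7) = mex{0} = 1
G(8) = mex{1,0} = 2
G(9) = mex{2,1} = 0
G(10) = mex{0,0} = 1
G(11) = mex{1,1} = 0
G(12) = mex{0,0} = 1
G(13) = mex{1,1} = 0
G(14) = mex{0,0} = 1
G(15) = mex{1,1} = 0
G(16) = mex{0,2} = 1
G(17) = mex{1,0} = 2
G(18) = mex{2,1} = 0
G(19) = mex{0,0} = 1
G(20) = mex{1,1} = 0
G_B(20) = 0.
Combined Grundy value = 0 ⊕ 0 = 0.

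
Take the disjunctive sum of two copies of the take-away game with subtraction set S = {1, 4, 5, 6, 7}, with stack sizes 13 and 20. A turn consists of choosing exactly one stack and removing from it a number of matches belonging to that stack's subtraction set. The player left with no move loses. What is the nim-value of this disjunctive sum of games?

1

All stacks use S = {1, 4, 5, 6, 7}:
n :  0  1  2  3  4  5  6  7  8  9 10 11 12 13 14 15 16 17 18 19 20
G :  0  1  0  1  2  3  2  3  4  5  0  1  0  1  2  3  2  3  4  5  0
Stack A: G(13) = 1.
Stack B: G(20) = 0.
Combined Grundy value = 1 ⊕ 0 = 1.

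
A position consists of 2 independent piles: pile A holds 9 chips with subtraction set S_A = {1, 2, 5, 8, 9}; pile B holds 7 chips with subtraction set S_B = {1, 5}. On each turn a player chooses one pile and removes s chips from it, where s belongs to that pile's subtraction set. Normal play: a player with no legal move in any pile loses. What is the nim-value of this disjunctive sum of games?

2

Pile A, S = {1, 2, 5, 8, 9}:
n : 0 1 2 3 4 5 6 7 8 9
G : 0 1 2 0 1 2 0 1 2 3
G_A(9) = 3.
Pile B, S = {1, 5}:
G(0) = 0
G(1) = mex{0} = 1
G(2) = mex{1} = 0
G(3) = mex{0} = 1
G(4) = mex{1} = 0
G(5) = mex{0,0} = 1
G(6) = mex{1,1} = 0
G(7) = mex{0,0} = 1
G_B(7) = 1.
Combined Grundy value = 3 ⊕ 1 = 2.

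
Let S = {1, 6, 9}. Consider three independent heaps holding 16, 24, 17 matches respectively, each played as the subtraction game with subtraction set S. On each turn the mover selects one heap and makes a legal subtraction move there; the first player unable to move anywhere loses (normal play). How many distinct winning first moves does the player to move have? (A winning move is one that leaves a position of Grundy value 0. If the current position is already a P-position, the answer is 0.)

3

All heaps use S = {1, 6, 9}:
n :  0  1  2  3  4  5  6  7  8  9 10 11 12 13 14 15 16 17 18 19 20 21 22 23 24
G :  0  1  0  1  0  1  2  0  1  2  3  2  0  1  0  1  2  0  1  0  1  2  0  1  0
Heap A: G(16) = 2.
Heap B: G(24) = 0.
Heap C: G(17) = 0.
Combined Grundy value = 2 ⊕ 0 ⊕ 0 = 2.
A winning move leaves total XOR = 0, i.e. changes one component's Grundy value g to g ⊕ X where X is the current total.
Heap A: need g' = 2⊕2 = 0. Options: 16−1→G=1, 16−6→G=3, 16−9→G=0. Hits: 1.
Heap B: need g' = 0⊕2 = 2. Options: 24−1→G=1, 24−6→G=1, 24−9→G=1. Hits: 0.
Heap C: need g' = 0⊕2 = 2. Options: 17−1→G=2, 17−6→G=2, 17−9→G=1. Hits: 2.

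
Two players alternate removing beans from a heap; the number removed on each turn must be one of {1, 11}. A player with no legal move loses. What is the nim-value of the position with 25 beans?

G(0) = 0
G(1) = mex{0} = 1
G(2) = mex{1} = 0
G(3) = mex{0} = 1
G(4) = mex{1} = 0
G(5) = mex{0} = 1
G(6) = mex{1} = 0
G(7) = mex{0} = 1
G(8) = mex{1} = 0
G(9) = mex{0} = 1
G(10) = mex{1} = 0
G(11) = mex{0,0} = 1
G(12) = mex{1,1} = 0
G(13) = mex{0,0} = 1
G(14) = mex{1,1} = 0
G(15) = mex{0,0} = 1
G(16) = mex{1,1} = 0
G(17) = mex{0,0} = 1
G(18) = mex{1,1} = 0
G(19) = mex{0,0} = 1
G(20) = mex{1,1} = 0
G(21) = mex{0,0} = 1
G(22) = mex{1,1} = 0
G(23) = mex{0,0} = 1
G(24) = mex{1,1} = 0
G(25) = mex{0,0} = 1

1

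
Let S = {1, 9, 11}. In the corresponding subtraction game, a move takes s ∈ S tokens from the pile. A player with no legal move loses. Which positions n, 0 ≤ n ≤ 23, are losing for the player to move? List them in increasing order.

G(0) = 0
G(1) = mex{0} = 1
G(2) = mex{1} = 0
G(3) = mex{0} = 1
G(4) = mex{1} = 0
G(5) = mex{0} = 1
G(6) = mex{1} = 0
G(7) = mex{0} = 1
G(8) = mex{1} = 0
G(9) = mex{0,0} = 1
G(10) = mex{1,1} = 0
G(11) = mex{0,0,0} = 1
G(12) = mex{1,1,1} = 0
G(13) = mex{0,0,0} = 1
G(14) = mex{1,1,1} = 0
G(15) = mex{0,0,0} = 1
G(16) = mex{1,1,1} = 0
G(17) = mex{0,0,0} = 1
G(18) = mex{1,1,1} = 0
G(19) = mex{0,0,0} = 1
G(20) = mex{1,1,1} = 0
G(21) = mex{0,0,0} = 1
G(22) = mex{1,1,1} = 0
G(23) = mex{0,0,0} = 1
P-positions are exactly the n with G(n) = 0.

0, 2, 4, 6, 8, 10, 12, 14, 16, 18, 20, 22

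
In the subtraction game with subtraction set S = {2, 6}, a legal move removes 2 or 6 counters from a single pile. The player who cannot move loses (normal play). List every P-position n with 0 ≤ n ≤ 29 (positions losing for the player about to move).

G(0) = 0
G(1) = mex{} = 0
G(2) = mex{0} = 1
G(3) = mex{0} = 1
G(4) = mex{1} = 0
G(5) = mex{1} = 0
G(6) = mex{0,0} = 1
G(7) = mex{0,0} = 1
G(8) = mex{1,1} = 0
G(9) = mex{1,1} = 0
G(10) = mex{0,0} = 1
G(11) = mex{0,0} = 1
G(12) = mex{1,1} = 0
G(13) = mex{1,1} = 0
G(14) = mex{0,0} = 1
G(15) = mex{0,0} = 1
G(16) = mex{1,1} = 0
G(17) = mex{1,1} = 0
G(18) = mex{0,0} = 1
G(19) = mex{0,0} = 1
G(20) = mex{1,1} = 0
G(21) = mex{1,1} = 0
G(22) = mex{0,0} = 1
G(23) = mex{0,0} = 1
G(24) = mex{1,1} = 0
G(25) = mex{1,1} = 0
G(26) = mex{0,0} = 1
G(27) = mex{0,0} = 1
G(28) = mex{1,1} = 0
G(29) = mex{1,1} = 0
P-positions are exactly the n with G(n) = 0.

0, 1, 4, 5, 8, 9, 12, 13, 16, 17, 20, 21, 24, 25, 28, 29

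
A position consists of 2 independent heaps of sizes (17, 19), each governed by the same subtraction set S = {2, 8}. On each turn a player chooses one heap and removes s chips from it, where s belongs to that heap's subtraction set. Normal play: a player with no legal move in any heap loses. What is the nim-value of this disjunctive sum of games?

3

All heaps use S = {2, 8}:
G(0) = 0
G(1) = mex{} = 0
G(2) = mex{0} = 1
G(3) = mex{0} = 1
G(4) = mex{1} = 0
G(5) = mex{1} = 0
G(6) = mex{0} = 1
G(7) = mex{0} = 1
G(8) = mex{1,0} = 2
G(9) = mex{1,0} = 2
G(10) = mex{2,1} = 0
G(11) = mex{2,1} = 0
G(12) = mex{0,0} = 1
G(13) = mex{0,0} = 1
G(14) = mex{1,1} = 0
G(15) = mex{1,1} = 0
G(16) = mex{0,2} = 1
G(17) = mex{0,2} = 1
G(18) = mex{1,0} = 2
G(19) = mex{1,0} = 2
Heap A: G(17) = 1.
Heap B: G(19) = 2.
Combined Grundy value = 1 ⊕ 2 = 3.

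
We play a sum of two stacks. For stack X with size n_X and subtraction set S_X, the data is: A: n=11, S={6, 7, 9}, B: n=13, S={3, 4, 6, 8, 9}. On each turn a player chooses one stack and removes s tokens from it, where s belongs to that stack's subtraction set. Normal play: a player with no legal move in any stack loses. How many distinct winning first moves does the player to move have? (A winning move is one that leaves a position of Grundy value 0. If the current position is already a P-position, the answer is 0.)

5

Stack A, S = {6, 7, 9}:
n :  0  1  2  3  4  5  6  7  8  9 10 11
G :  0  0  0  0  0  0  1  1  1  1  1  1
G_A(11) = 1.
Stack B, S = {3, 4, 6, 8, 9}:
n :  0  1  2  3  4  5  6  7  8  9 10 11 12 13
G :  0  0  0  1  1  1  2  2  2  3  3  3  0  0
G_B(13) = 0.
Combined Grundy value = 1 ⊕ 0 = 1.
A winning move leaves total XOR = 0, i.e. changes one component's Grundy value g to g ⊕ X where X is the current total.
Stack A: need g' = 1⊕1 = 0. Options: 11−6→G=0, 11−7→G=0, 11−9→G=0. Hits: 3.
Stack B: need g' = 0⊕1 = 1. Options: 13−3→G=3, 13−4→G=3, 13−6→G=2, 13−8→G=1, 13−9→G=1. Hits: 2.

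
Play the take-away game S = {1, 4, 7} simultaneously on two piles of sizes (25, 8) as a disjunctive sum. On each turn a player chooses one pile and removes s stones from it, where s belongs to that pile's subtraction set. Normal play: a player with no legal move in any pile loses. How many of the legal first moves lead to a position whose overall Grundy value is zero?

4

All piles use S = {1, 4, 7}:
G(0) = 0
G(1) = mex{0} = 1
G(2) = mex{1} = 0
G(3) = mex{0} = 1
G(4) = mex{1,0} = 2
G(5) = mex{2,1} = 0
G(6) = mex{0,0} = 1
G(7) = mex{1,1,0} = 2
G(8) = mex{2,2,1} = 0
G(9) = mex{0,0,0} = 1
G(10) = mex{1,1,1} = 0
G(11) = mex{0,2,2} = 1
G(12) = mex{1,0,0} = 2
G(13) = mex{2,1,1} = 0
G(14) = mex{0,0,2} = 1
G(15) = mex{1,1,0} = 2
G(16) = mex{2,2,1} = 0
G(17) = mex{0,0,0} = 1
G(18) = mex{1,1,1} = 0
G(19) = mex{0,2,2} = 1
G(20) = mex{1,0,0} = 2
G(21) = mex{2,1,1} = 0
G(22) = mex{0,0,2} = 1
G(23) = mex{1,1,0} = 2
G(24) = mex{2,2,1} = 0
G(25) = mex{0,0,0} = 1
Pile A: G(25) = 1.
Pile B: G(8) = 0.
Combined Grundy value = 1 ⊕ 0 = 1.
A winning move leaves total XOR = 0, i.e. changes one component's Grundy value g to g ⊕ X where X is the current total.
Pile A: need g' = 1⊕1 = 0. Options: 25−1→G=0, 25−4→G=0, 25−7→G=0. Hits: 3.
Pile B: need g' = 0⊕1 = 1. Options: 8−1→G=2, 8−4→G=2, 8−7→G=1. Hits: 1.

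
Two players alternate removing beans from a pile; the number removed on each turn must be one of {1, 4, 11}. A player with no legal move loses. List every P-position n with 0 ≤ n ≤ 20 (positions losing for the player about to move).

0, 2, 5, 7, 10, 12, 15, 17, 20

G(0) = 0
G(1) = mex{0} = 1
G(2) = mex{1} = 0
G(3) = mex{0} = 1
G(4) = mex{1,0} = 2
G(5) = mex{2,1} = 0
G(6) = mex{0,0} = 1
G(7) = mex{1,1} = 0
G(8) = mex{0,2} = 1
G(9) = mex{1,0} = 2
G(10) = mex{2,1} = 0
G(11) = mex{0,0,0} = 1
G(12) = mex{1,1,1} = 0
G(13) = mex{0,2,0} = 1
G(14) = mex{1,0,1} = 2
G(15) = mex{2,1,2} = 0
G(16) = mex{0,0,0} = 1
G(17) = mex{1,1,1} = 0
G(18) = mex{0,2,0} = 1
G(19) = mex{1,0,1} = 2
G(20) = mex{2,1,2} = 0
P-positions are exactly the n with G(n) = 0.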